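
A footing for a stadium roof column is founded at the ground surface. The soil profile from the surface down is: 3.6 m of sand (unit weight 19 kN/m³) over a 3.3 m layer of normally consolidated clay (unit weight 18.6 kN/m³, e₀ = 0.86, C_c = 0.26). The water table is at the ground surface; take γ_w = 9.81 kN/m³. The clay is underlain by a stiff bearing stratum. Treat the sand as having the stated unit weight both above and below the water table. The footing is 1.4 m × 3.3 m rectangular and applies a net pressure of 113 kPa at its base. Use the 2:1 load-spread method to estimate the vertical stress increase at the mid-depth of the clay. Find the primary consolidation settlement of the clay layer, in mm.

S_c ≈ 35.3 mm

Mid-depth of clay below the ground surface: z = 3.6 + 3.3/2 = 5.25 m.
Total vertical stress at mid-clay: σ_v = 19×3.6 + 18.6×1.65 = 99.09 kPa.
Pore pressure: u = 9.81×(5.25 − 0) = 51.503 kPa.
Initial effective stress: σ'_0 = σ_v − u = 99.09 − 51.503 = 47.587 kPa.
Stress increase at mid-clay by the 2:1 spreading method:
Δσ = qBL/((B+z)(L+z)) = 113×1.4×3.3/((1.4+5.25)(3.3+5.25)) = 9.1819 kPa
Final effective stress: σ'_f = σ'_0 + Δσ = 47.587 + 9.1819 = 56.769 kPa.
Normally consolidated clay, so the full stress increment lies on the virgin compression line:
S_c = C_c·H/(1+e₀)·log₁₀(σ'_f/σ'_0) = 0.26×3.3/(1+0.86)×log₁₀(56.769/47.587)
    = 0.46129 × 0.076623 = 0.03535 m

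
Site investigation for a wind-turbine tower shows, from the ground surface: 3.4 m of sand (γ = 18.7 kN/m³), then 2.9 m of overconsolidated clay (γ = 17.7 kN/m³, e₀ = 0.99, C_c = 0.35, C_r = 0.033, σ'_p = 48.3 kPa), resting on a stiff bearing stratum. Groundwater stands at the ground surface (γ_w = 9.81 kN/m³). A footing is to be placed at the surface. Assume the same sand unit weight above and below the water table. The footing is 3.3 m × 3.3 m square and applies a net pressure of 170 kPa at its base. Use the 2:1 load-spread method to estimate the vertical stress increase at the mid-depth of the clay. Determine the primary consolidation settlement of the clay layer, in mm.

S_c ≈ 83.8 mm

Mid-depth of clay below the ground surface: z = 3.4 + 2.9/2 = 4.85 m.
Total vertical stress at mid-clay: σ_v = 18.7×3.4 + 17.7×1.45 = 89.245 kPa.
Pore pressure: u = 9.81×(4.85 − 0) = 47.578 kPa.
Initial effective stress: σ'_0 = σ_v − u = 89.245 − 47.578 = 41.667 kPa.
Stress increase at mid-clay by the 2:1 spreading method:
Δσ = qBL/((B+z)(L+z)) = 170×3.3×3.3/((3.3+4.85)(3.3+4.85)) = 27.872 kPa
Final effective stress: σ'_f = 41.667 + 27.872 = 69.539 kPa.
σ'_f = 69.539 > σ'_p = 48.3 kPa, so the stress path crosses the preconsolidation pressure — recompression up to σ'_p, then virgin compression beyond:
S_c = H/(1+e₀)·[C_r·log₁₀(σ'_p/σ'_0) + C_c·log₁₀(σ'_f/σ'_p)]
    = 2.9/1.99 × [0.033×log₁₀(48.3/41.667) + 0.35×log₁₀(69.539/48.3)]
    = 1.4573 × [0.0021171 + 0.055398] = 0.08382 m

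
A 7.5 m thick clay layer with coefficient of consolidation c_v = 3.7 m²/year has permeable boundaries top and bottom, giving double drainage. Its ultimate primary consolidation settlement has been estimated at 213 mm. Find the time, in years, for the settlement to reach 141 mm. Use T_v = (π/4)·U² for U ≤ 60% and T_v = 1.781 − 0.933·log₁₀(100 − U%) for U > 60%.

t ≈ 1.35 years

Drainage path length: H_d = H/2 = 3.75 m (double drainage).
U = S(t)/S_ult = 141/213 = 0.662.
U > 60%: T_v = 1.781 − 0.933·log₁₀(100 − 66.197) = 0.35449.
t = T_v·H_d²/c_v = 0.35449×3.75²/3.7 = 1.347 years.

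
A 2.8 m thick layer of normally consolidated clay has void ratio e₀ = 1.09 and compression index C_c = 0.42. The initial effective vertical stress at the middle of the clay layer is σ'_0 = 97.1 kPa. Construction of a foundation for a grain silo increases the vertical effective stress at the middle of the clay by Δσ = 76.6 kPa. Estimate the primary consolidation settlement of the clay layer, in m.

Final effective stress: σ'_f = σ'_0 + Δσ = 97.1 + 76.6 = 173.7 kPa.
Normally consolidated clay, so the full stress increment lies on the virgin compression line:
S_c = C_c·H/(1+e₀)·log₁₀(σ'_f/σ'_0) = 0.42×2.8/(1+1.09)×log₁₀(173.7/97.1)
    = 0.56268 × 0.25258 = 0.1421 m

S_c ≈ 0.142 m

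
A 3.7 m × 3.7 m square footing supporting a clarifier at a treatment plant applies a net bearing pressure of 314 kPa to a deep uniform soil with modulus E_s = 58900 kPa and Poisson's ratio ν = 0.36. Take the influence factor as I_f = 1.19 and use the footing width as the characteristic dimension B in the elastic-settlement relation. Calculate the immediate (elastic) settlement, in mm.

Immediate (elastic) settlement: S_e = q·B·(1−ν²)/E_s · I_f.
S_e = 314 × 3.7 × (1 − 0.36²) / 58900 × 1.19
    = 314 × 3.7 × 0.8704 / 58900 × 1.19
    = 0.02043 m = 20.43 mm

S_e ≈ 20.4 mm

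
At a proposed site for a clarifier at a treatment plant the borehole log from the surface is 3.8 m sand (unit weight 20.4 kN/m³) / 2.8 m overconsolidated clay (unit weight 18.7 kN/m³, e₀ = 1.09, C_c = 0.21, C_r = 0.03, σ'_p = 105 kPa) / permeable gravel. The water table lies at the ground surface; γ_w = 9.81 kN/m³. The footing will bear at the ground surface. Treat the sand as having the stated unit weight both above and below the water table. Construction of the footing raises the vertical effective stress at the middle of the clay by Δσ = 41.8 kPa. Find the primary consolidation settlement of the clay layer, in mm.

Mid-depth of clay below the ground surface: z = 3.8 + 2.8/2 = 5.2 m.
Total vertical stress at mid-clay: σ_v = 20.4×3.8 + 18.7×1.4 = 103.7 kPa.
Pore pressure: u = 9.81×(5.2 − 0) = 51.012 kPa.
Initial effective stress: σ'_0 = σ_v − u = 103.7 − 51.012 = 52.688 kPa.
Final effective stress: σ'_f = 52.688 + 41.8 = 94.488 kPa.
σ'_f = 94.488 ≤ σ'_p = 105 kPa, so the clay remains overconsolidated and only the recompression index applies:
S_c = C_r·H/(1+e₀)·log₁₀(σ'_f/σ'_0) = 0.03×2.8/2.09×log₁₀(94.488/52.688)
    = 0.040191 × 0.25366 = 0.01019 m

S_c ≈ 10.2 mm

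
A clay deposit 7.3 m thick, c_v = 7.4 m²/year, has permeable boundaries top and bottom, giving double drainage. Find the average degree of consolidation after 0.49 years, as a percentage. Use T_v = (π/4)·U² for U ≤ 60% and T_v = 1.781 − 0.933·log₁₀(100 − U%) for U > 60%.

U ≈ 58.9 %

Drainage path length: H_d = H/2 = 3.65 m (double drainage).
T_v = c_v·t/H_d² = 7.4×0.49/3.65² = 0.27217.
T_v = 0.27217 corresponds to the U ≤ 60% branch:
U = √(4T_v/π) = 0.5887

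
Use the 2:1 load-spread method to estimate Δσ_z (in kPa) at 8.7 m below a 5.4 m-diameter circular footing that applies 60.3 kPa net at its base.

By the 2:1 method the load spreads at 1 horizontal : 2 vertical, so at depth z the loaded area has grown by z in each plan dimension:
Δσ ≈ qD²/(D+z)² = 60.3×5.4²/(5.4+8.7)² = 8.8444 kPa

Δσ_z ≈ 8.84 kPa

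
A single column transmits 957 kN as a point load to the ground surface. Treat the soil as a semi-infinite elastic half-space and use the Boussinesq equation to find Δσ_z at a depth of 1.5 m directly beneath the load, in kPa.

Boussinesq vertical stress below a point load on an elastic half-space:
Δσ_z = 3P/(2πz²) · [1 + (r/z)²]^(−5/2)
r/z = 0/1.5 = 0; [1+(r/z)²]^(−5/2) = 1.
Δσ_z = 3×957/(2π×1.5²) × 1 = 203.08 × 1 = 203.1 kPa

Δσ_z ≈ 203 kPa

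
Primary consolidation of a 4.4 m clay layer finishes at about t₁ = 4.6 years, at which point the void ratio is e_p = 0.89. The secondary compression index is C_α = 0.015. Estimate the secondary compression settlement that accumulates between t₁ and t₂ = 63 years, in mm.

S_s ≈ 39.7 mm

Secondary compression: S_s = C_α·H/(1+e_p)·log₁₀(t₂/t₁)
S_s = 0.015×4.4/(1+0.89)×log₁₀(63/4.6)
    = 0.03492 × 1.137 = 0.03969 m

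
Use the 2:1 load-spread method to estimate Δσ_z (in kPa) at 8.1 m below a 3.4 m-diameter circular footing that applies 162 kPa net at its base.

By the 2:1 method the load spreads at 1 horizontal : 2 vertical, so at depth z the loaded area has grown by z in each plan dimension:
Δσ ≈ qD²/(D+z)² = 162×3.4²/(3.4+8.1)² = 14.16 kPa

Δσ_z ≈ 14.2 kPa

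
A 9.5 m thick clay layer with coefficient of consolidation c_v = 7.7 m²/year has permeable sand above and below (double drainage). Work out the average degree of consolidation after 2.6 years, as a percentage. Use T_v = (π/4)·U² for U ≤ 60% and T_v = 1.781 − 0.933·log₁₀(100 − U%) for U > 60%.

Drainage path length: H_d = H/2 = 4.75 m (double drainage).
T_v = c_v·t/H_d² = 7.7×2.6/4.75² = 0.88731.
T_v = 0.88731 corresponds to the U > 60% branch:
U = 1 − 10^((1.781 − T_v)/0.933)/100 = 0.9092

U ≈ 90.9 %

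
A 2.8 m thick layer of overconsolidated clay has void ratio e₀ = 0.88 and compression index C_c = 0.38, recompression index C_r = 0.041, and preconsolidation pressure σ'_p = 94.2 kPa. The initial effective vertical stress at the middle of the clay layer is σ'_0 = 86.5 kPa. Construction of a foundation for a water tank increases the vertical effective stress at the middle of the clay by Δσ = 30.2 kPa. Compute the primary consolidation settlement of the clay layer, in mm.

Final effective stress: σ'_f = 86.5 + 30.2 = 116.7 kPa.
σ'_f = 116.7 > σ'_p = 94.2 kPa, so the stress path crosses the preconsolidation pressure — recompression up to σ'_p, then virgin compression beyond:
S_c = H/(1+e₀)·[C_r·log₁₀(σ'_p/σ'_0) + C_c·log₁₀(σ'_f/σ'_p)]
    = 2.8/1.88 × [0.041×log₁₀(94.2/86.5) + 0.38×log₁₀(116.7/94.2)]
    = 1.4894 × [0.0015184 + 0.035348] = 0.05491 m

S_c ≈ 54.9 mm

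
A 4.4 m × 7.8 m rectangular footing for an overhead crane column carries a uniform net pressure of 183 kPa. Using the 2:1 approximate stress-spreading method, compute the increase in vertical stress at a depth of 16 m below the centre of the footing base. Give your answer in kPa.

Δσ_z ≈ 12.9 kPa

By the 2:1 method the load spreads at 1 horizontal : 2 vertical, so at depth z the loaded area has grown by z in each plan dimension:
Δσ = qBL/((B+z)(L+z)) = 183×4.4×7.8/((4.4+16)(7.8+16)) = 12.936 kPa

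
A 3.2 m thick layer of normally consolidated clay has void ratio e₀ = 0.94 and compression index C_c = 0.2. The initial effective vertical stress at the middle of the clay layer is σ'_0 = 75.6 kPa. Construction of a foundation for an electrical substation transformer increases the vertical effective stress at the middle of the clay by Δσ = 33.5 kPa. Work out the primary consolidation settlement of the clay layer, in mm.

Final effective stress: σ'_f = σ'_0 + Δσ = 75.6 + 33.5 = 109.1 kPa.
Normally consolidated clay, so the full stress increment lies on the virgin compression line:
S_c = C_c·H/(1+e₀)·log₁₀(σ'_f/σ'_0) = 0.2×3.2/(1+0.94)×log₁₀(109.1/75.6)
    = 0.3299 × 0.1593 = 0.05255 m

S_c ≈ 52.6 mm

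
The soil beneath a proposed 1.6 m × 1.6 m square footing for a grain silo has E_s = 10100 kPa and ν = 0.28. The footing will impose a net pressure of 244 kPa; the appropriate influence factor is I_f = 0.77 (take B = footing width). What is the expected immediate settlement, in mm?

S_e ≈ 27.4 mm

Immediate (elastic) settlement: S_e = q·B·(1−ν²)/E_s · I_f.
S_e = 244 × 1.6 × (1 − 0.28²) / 10100 × 0.77
    = 244 × 1.6 × 0.9216 / 10100 × 0.77
    = 0.02743 m = 27.43 mm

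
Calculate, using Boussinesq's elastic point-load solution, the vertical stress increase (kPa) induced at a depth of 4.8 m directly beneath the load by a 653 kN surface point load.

Boussinesq vertical stress below a point load on an elastic half-space:
Δσ_z = 3P/(2πz²) · [1 + (r/z)²]^(−5/2)
r/z = 0/4.8 = 0; [1+(r/z)²]^(−5/2) = 1.
Δσ_z = 3×653/(2π×4.8²) × 1 = 13.532 × 1 = 13.53 kPa

Δσ_z ≈ 13.5 kPa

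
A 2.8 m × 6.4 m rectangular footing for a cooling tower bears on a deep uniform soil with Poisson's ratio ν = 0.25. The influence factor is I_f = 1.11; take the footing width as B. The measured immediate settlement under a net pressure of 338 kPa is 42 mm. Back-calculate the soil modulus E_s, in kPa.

E_s ≈ 23400 kPa

S_e = q·B·(1−ν²)/E_s · I_f  ⇒  E_s = q·B·(1−ν²)·I_f / S_e.
E_s = 338 × 2.8 × 0.9375 × 1.11 / 0.042 = 23450 kPa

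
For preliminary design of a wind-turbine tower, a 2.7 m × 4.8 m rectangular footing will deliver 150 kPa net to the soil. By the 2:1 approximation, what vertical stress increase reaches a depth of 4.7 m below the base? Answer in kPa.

Δσ_z ≈ 27.7 kPa

By the 2:1 method the load spreads at 1 horizontal : 2 vertical, so at depth z the loaded area has grown by z in each plan dimension:
Δσ = qBL/((B+z)(L+z)) = 150×2.7×4.8/((2.7+4.7)(4.8+4.7)) = 27.653 kPa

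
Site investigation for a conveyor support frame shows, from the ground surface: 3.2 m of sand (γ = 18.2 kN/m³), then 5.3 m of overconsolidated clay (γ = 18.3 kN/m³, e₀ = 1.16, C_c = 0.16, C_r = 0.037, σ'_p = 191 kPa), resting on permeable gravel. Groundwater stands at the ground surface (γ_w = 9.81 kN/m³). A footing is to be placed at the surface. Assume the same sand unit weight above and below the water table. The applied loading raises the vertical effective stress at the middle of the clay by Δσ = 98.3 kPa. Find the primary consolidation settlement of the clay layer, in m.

S_c ≈ 0.0432 m

Mid-depth of clay below the ground surface: z = 3.2 + 5.3/2 = 5.85 m.
Total vertical stress at mid-clay: σ_v = 18.2×3.2 + 18.3×2.65 = 106.73 kPa.
Pore pressure: u = 9.81×(5.85 − 0) = 57.389 kPa.
Initial effective stress: σ'_0 = σ_v − u = 106.73 − 57.389 = 49.341 kPa.
Final effective stress: σ'_f = 49.341 + 98.3 = 147.64 kPa.
σ'_f = 147.64 ≤ σ'_p = 191 kPa, so the clay remains overconsolidated and only the recompression index applies:
S_c = C_r·H/(1+e₀)·log₁₀(σ'_f/σ'_0) = 0.037×5.3/2.16×log₁₀(147.64/49.341)
    = 0.090787 × 0.476 = 0.04321 m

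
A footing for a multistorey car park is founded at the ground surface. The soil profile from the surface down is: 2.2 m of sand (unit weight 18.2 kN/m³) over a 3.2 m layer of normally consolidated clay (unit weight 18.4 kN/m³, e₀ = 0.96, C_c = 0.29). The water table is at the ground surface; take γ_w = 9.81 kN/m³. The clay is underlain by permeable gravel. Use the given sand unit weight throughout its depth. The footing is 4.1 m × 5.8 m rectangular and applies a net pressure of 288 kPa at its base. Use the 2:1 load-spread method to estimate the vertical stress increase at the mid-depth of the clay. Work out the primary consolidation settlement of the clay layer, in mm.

S_c ≈ 275 mm

Mid-depth of clay below the ground surface: z = 2.2 + 3.2/2 = 3.8 m.
Total vertical stress at mid-clay: σ_v = 18.2×2.2 + 18.4×1.6 = 69.48 kPa.
Pore pressure: u = 9.81×(3.8 − 0) = 37.278 kPa.
Initial effective stress: σ'_0 = σ_v − u = 69.48 − 37.278 = 32.202 kPa.
Stress increase at mid-clay by the 2:1 spreading method:
Δσ = qBL/((B+z)(L+z)) = 288×4.1×5.8/((4.1+3.8)(5.8+3.8)) = 90.304 kPa
Final effective stress: σ'_f = σ'_0 + Δσ = 32.202 + 90.304 = 122.51 kPa.
Normally consolidated clay, so the full stress increment lies on the virgin compression line:
S_c = C_c·H/(1+e₀)·log₁₀(σ'_f/σ'_0) = 0.29×3.2/(1+0.96)×log₁₀(122.51/32.202)
    = 0.47347 × 0.58029 = 0.2747 m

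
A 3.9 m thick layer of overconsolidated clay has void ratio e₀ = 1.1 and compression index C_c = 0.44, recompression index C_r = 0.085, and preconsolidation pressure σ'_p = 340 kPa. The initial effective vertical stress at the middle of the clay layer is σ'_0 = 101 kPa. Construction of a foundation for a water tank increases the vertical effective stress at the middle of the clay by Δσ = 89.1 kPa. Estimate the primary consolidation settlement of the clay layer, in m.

S_c ≈ 0.0434 m

Final effective stress: σ'_f = 101 + 89.1 = 190.1 kPa.
σ'_f = 190.1 ≤ σ'_p = 340 kPa, so the clay remains overconsolidated and only the recompression index applies:
S_c = C_r·H/(1+e₀)·log₁₀(σ'_f/σ'_0) = 0.085×3.9/2.1×log₁₀(190.1/101)
    = 0.15785 × 0.27466 = 0.04336 m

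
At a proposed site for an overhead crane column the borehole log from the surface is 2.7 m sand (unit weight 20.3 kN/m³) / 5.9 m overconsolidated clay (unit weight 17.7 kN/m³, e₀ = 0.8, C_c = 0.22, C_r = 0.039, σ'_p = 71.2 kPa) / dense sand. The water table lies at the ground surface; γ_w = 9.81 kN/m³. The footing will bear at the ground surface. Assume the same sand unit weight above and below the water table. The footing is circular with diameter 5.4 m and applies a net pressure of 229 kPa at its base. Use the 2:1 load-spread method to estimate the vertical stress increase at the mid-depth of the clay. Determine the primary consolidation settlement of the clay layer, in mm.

S_c ≈ 143 mm

Mid-depth of clay below the ground surface: z = 2.7 + 5.9/2 = 5.65 m.
Total vertical stress at mid-clay: σ_v = 20.3×2.7 + 17.7×2.95 = 107.03 kPa.
Pore pressure: u = 9.81×(5.65 − 0) = 55.427 kPa.
Initial effective stress: σ'_0 = σ_v − u = 107.03 − 55.427 = 51.603 kPa.
Stress increase at mid-clay by the 2:1 spreading method:
Δσ ≈ qD²/(D+z)² = 229×5.4²/(5.4+5.65)² = 54.689 kPa
Final effective stress: σ'_f = 51.603 + 54.689 = 106.29 kPa.
σ'_f = 106.29 > σ'_p = 71.2 kPa, so the stress path crosses the preconsolidation pressure — recompression up to σ'_p, then virgin compression beyond:
S_c = H/(1+e₀)·[C_r·log₁₀(σ'_p/σ'_0) + C_c·log₁₀(σ'_f/σ'_p)]
    = 5.9/1.8 × [0.039×log₁₀(71.2/51.603) + 0.22×log₁₀(106.29/71.2)]
    = 3.2778 × [0.0054524 + 0.038283] = 0.1434 m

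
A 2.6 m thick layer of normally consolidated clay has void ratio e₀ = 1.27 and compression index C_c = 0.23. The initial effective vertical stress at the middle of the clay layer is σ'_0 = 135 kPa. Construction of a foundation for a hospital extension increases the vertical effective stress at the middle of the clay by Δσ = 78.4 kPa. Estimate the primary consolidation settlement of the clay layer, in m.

S_c ≈ 0.0524 m

Final effective stress: σ'_f = σ'_0 + Δσ = 135 + 78.4 = 213.4 kPa.
Normally consolidated clay, so the full stress increment lies on the virgin compression line:
S_c = C_c·H/(1+e₀)·log₁₀(σ'_f/σ'_0) = 0.23×2.6/(1+1.27)×log₁₀(213.4/135)
    = 0.26344 × 0.19886 = 0.05239 m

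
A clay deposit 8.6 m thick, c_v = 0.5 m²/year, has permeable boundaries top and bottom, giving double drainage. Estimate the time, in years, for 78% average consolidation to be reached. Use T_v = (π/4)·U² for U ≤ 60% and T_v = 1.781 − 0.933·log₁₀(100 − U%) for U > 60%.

t ≈ 19.5 years

Drainage path length: H_d = H/2 = 4.3 m (double drainage).
U > 60%: T_v = 1.781 − 0.933·log₁₀(100 − 78) = 0.52852.
t = T_v·H_d²/c_v = 0.52852×4.3²/0.5 = 19.54 years.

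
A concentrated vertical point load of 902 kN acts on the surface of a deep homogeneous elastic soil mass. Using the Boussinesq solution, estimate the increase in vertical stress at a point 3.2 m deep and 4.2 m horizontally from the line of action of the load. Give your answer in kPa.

Boussinesq vertical stress below a point load on an elastic half-space:
Δσ_z = 3P/(2πz²) · [1 + (r/z)²]^(−5/2)
r/z = 4.2/3.2 = 1.3125; [1+(r/z)²]^(−5/2) = 0.081756.
Δσ_z = 3×902/(2π×3.2²) × 0.081756 = 42.058 × 0.081756 = 3.438 kPa

Δσ_z ≈ 3.44 kPa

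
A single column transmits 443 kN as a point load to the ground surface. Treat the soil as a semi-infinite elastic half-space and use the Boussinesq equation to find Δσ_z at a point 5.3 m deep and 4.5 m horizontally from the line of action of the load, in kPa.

Boussinesq vertical stress below a point load on an elastic half-space:
Δσ_z = 3P/(2πz²) · [1 + (r/z)²]^(−5/2)
r/z = 4.5/5.3 = 0.84906; [1+(r/z)²]^(−5/2) = 0.2574.
Δσ_z = 3×443/(2π×5.3²) × 0.2574 = 7.53 × 0.2574 = 1.938 kPa

Δσ_z ≈ 1.94 kPa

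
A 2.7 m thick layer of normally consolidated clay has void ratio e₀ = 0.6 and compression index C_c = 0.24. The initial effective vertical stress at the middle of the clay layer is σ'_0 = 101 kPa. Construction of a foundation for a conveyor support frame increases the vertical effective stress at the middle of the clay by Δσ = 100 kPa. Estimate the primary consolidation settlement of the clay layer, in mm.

S_c ≈ 121 mm

Final effective stress: σ'_f = σ'_0 + Δσ = 101 + 100 = 201 kPa.
Normally consolidated clay, so the full stress increment lies on the virgin compression line:
S_c = C_c·H/(1+e₀)·log₁₀(σ'_f/σ'_0) = 0.24×2.7/(1+0.6)×log₁₀(201/101)
    = 0.405 × 0.29887 = 0.121 m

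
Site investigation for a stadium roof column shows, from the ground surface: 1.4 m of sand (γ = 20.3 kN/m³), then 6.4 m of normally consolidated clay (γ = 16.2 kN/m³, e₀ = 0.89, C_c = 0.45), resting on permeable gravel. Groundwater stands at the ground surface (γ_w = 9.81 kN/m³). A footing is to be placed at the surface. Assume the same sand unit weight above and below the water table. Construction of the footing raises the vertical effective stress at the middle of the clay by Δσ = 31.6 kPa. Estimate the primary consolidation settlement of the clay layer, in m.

Mid-depth of clay below the ground surface: z = 1.4 + 6.4/2 = 4.6 m.
Total vertical stress at mid-clay: σ_v = 20.3×1.4 + 16.2×3.2 = 80.26 kPa.
Pore pressure: u = 9.81×(4.6 − 0) = 45.126 kPa.
Initial effective stress: σ'_0 = σ_v − u = 80.26 − 45.126 = 35.134 kPa.
Final effective stress: σ'_f = σ'_0 + Δσ = 35.134 + 31.6 = 66.734 kPa.
Normally consolidated clay, so the full stress increment lies on the virgin compression line:
S_c = C_c·H/(1+e₀)·log₁₀(σ'_f/σ'_0) = 0.45×6.4/(1+0.89)×log₁₀(66.734/35.134)
    = 1.5238 × 0.27862 = 0.4246 m

S_c ≈ 0.425 m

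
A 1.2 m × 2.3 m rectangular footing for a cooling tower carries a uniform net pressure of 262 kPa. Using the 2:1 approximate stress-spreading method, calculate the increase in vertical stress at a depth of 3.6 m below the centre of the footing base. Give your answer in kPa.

By the 2:1 method the load spreads at 1 horizontal : 2 vertical, so at depth z the loaded area has grown by z in each plan dimension:
Δσ = qBL/((B+z)(L+z)) = 262×1.2×2.3/((1.2+3.6)(2.3+3.6)) = 25.534 kPa

Δσ_z ≈ 25.5 kPa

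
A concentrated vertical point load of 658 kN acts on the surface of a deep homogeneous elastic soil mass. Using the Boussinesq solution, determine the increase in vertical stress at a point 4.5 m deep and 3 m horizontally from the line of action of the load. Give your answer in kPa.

Δσ_z ≈ 6.19 kPa

Boussinesq vertical stress below a point load on an elastic half-space:
Δσ_z = 3P/(2πz²) · [1 + (r/z)²]^(−5/2)
r/z = 3/4.5 = 0.66667; [1+(r/z)²]^(−5/2) = 0.39879.
Δσ_z = 3×658/(2π×4.5²) × 0.39879 = 15.515 × 0.39879 = 6.187 kPa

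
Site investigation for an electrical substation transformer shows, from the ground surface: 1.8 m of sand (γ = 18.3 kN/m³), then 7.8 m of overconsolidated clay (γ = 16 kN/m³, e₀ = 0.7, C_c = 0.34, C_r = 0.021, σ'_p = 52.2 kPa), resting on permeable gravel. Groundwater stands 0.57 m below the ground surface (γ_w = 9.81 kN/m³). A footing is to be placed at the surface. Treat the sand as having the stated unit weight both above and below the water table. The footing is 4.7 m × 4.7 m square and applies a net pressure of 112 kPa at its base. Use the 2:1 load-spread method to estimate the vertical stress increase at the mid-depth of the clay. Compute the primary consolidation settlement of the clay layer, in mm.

S_c ≈ 184 mm

Mid-depth of clay below the ground surface: z = 1.8 + 7.8/2 = 5.7 m.
Total vertical stress at mid-clay: σ_v = 18.3×1.8 + 16×3.9 = 95.34 kPa.
Pore pressure: u = 9.81×(5.7 − 0.57) = 50.325 kPa.
Initial effective stress: σ'_0 = σ_v − u = 95.34 − 50.325 = 45.015 kPa.
Stress increase at mid-clay by the 2:1 spreading method:
Δσ = qBL/((B+z)(L+z)) = 112×4.7×4.7/((4.7+5.7)(4.7+5.7)) = 22.874 kPa
Final effective stress: σ'_f = 45.015 + 22.874 = 67.889 kPa.
σ'_f = 67.889 > σ'_p = 52.2 kPa, so the stress path crosses the preconsolidation pressure — recompression up to σ'_p, then virgin compression beyond:
S_c = H/(1+e₀)·[C_r·log₁₀(σ'_p/σ'_0) + C_c·log₁₀(σ'_f/σ'_p)]
    = 7.8/1.7 × [0.021×log₁₀(52.2/45.015) + 0.34×log₁₀(67.889/52.2)]
    = 4.5882 × [0.0013506 + 0.038804] = 0.1842 m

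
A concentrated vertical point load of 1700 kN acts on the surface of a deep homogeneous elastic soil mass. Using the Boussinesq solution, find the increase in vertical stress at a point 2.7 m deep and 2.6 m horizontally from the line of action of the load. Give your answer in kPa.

Δσ_z ≈ 21.6 kPa

Boussinesq vertical stress below a point load on an elastic half-space:
Δσ_z = 3P/(2πz²) · [1 + (r/z)²]^(−5/2)
r/z = 2.6/2.7 = 0.96296; [1+(r/z)²]^(−5/2) = 0.19392.
Δσ_z = 3×1700/(2π×2.7²) × 0.19392 = 111.34 × 0.19392 = 21.59 kPa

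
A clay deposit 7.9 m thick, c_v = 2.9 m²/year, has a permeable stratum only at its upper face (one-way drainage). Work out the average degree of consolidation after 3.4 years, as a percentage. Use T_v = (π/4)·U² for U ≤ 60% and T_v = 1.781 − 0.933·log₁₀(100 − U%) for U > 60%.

Drainage path length: H_d = H = 7.9 m (single drainage).
T_v = c_v·t/H_d² = 2.9×3.4/7.9² = 0.15799.
T_v = 0.15799 corresponds to the U ≤ 60% branch:
U = √(4T_v/π) = 0.4485

U ≈ 44.9 %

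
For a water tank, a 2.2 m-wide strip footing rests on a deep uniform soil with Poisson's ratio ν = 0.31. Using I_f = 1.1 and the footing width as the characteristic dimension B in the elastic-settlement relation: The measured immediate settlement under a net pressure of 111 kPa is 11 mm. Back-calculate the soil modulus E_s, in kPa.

S_e = q·B·(1−ν²)/E_s · I_f  ⇒  E_s = q·B·(1−ν²)·I_f / S_e.
E_s = 111 × 2.2 × 0.9039 × 1.1 / 0.011 = 22070 kPa

E_s ≈ 22100 kPa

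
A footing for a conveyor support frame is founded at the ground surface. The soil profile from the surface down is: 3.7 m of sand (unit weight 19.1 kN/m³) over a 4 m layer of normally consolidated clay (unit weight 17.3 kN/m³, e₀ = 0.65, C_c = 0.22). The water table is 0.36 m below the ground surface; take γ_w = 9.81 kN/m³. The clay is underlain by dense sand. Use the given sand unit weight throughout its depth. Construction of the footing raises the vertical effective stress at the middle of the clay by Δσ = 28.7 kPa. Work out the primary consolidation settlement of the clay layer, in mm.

Mid-depth of clay below the ground surface: z = 3.7 + 4/2 = 5.7 m.
Total vertical stress at mid-clay: σ_v = 19.1×3.7 + 17.3×2 = 105.27 kPa.
Pore pressure: u = 9.81×(5.7 − 0.36) = 52.385 kPa.
Initial effective stress: σ'_0 = σ_v − u = 105.27 − 52.385 = 52.885 kPa.
Final effective stress: σ'_f = σ'_0 + Δσ = 52.885 + 28.7 = 81.585 kPa.
Normally consolidated clay, so the full stress increment lies on the virgin compression line:
S_c = C_c·H/(1+e₀)·log₁₀(σ'_f/σ'_0) = 0.22×4/(1+0.65)×log₁₀(81.585/52.885)
    = 0.53333 × 0.18828 = 0.1004 m

S_c ≈ 100 mm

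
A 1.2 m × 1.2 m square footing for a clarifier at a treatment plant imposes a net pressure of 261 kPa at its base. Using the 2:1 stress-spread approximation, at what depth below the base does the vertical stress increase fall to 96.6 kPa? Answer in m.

2:1 spreading — at depth z the loaded area has grown by z in each plan dimension:
qB²/(B+z)² = Δσ_z ⇒ z = B(√(q/Δσ_z) − 1) = 1.2×(√(261/96.6) − 1) = 0.7725 m

z ≈ 0.772 m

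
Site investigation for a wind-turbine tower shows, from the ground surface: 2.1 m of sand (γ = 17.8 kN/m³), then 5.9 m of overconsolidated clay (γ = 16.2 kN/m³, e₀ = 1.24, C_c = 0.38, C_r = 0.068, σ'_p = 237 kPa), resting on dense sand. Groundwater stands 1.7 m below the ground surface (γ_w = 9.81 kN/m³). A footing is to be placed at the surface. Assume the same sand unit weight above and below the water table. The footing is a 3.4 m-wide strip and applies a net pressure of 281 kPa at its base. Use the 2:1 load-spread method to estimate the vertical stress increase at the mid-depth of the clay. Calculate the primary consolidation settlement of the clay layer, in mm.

S_c ≈ 89.5 mm

Mid-depth of clay below the ground surface: z = 2.1 + 5.9/2 = 5.05 m.
Total vertical stress at mid-clay: σ_v = 17.8×2.1 + 16.2×2.95 = 85.17 kPa.
Pore pressure: u = 9.81×(5.05 − 1.7) = 32.864 kPa.
Initial effective stress: σ'_0 = σ_v − u = 85.17 − 32.864 = 52.306 kPa.
Stress increase at mid-clay by the 2:1 spreading method:
Δσ = qB/(B+z) = 281×3.4/(3.4+5.05) = 113.07 kPa
Final effective stress: σ'_f = 52.306 + 113.07 = 165.38 kPa.
σ'_f = 165.38 ≤ σ'_p = 237 kPa, so the clay remains overconsolidated and only the recompression index applies:
S_c = C_r·H/(1+e₀)·log₁₀(σ'_f/σ'_0) = 0.068×5.9/2.24×log₁₀(165.38/52.306)
    = 0.17911 × 0.49993 = 0.08954 m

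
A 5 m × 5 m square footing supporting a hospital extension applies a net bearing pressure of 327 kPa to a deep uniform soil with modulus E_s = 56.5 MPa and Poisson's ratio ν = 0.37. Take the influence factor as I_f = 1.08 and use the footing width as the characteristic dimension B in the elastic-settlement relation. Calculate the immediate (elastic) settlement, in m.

S_e ≈ 0.027 m

Immediate (elastic) settlement: S_e = q·B·(1−ν²)/E_s · I_f.
E_s = 56.5 MPa = 56500 kPa.
S_e = 327 × 5 × (1 − 0.37²) / 56500 × 1.08
    = 327 × 5 × 0.8631 / 56500 × 1.08
    = 0.02697 m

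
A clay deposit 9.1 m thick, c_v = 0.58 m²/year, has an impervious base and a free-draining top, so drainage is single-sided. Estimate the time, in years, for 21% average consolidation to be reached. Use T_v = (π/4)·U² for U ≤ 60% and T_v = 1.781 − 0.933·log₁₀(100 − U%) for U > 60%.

t ≈ 4.95 years

Drainage path length: H_d = H = 9.1 m (single drainage).
U ≤ 60%: T_v = (π/4)·U² = (π/4)×0.21² = 0.034636.
t = T_v·H_d²/c_v = 0.034636×9.1²/0.58 = 4.945 years.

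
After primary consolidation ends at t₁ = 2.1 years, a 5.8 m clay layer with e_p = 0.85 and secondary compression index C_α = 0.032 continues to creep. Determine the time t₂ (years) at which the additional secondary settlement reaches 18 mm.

S_s = C_α·H/(1+e_p)·log₁₀(t₂/t₁) ⇒ log₁₀(t₂/t₁) = S_s·(1+e_p)/(C_α·H).
log₁₀(t₂/t₁) = 0.018 × (1+0.85) / (0.032×5.8) = 0.1794
t₂ = t₁ × 10^0.1794 = 2.1 × 1.512 = 3.174 years

t₂ ≈ 3.17 years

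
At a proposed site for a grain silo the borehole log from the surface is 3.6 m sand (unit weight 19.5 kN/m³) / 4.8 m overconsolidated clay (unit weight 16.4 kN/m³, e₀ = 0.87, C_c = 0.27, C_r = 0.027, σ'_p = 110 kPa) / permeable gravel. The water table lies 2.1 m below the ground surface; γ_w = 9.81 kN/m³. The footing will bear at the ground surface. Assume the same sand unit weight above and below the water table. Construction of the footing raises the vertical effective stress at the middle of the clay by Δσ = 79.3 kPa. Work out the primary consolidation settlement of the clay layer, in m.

S_c ≈ 0.108 m

Mid-depth of clay below the ground surface: z = 3.6 + 4.8/2 = 6 m.
Total vertical stress at mid-clay: σ_v = 19.5×3.6 + 16.4×2.4 = 109.56 kPa.
Pore pressure: u = 9.81×(6 − 2.1) = 38.259 kPa.
Initial effective stress: σ'_0 = σ_v − u = 109.56 − 38.259 = 71.301 kPa.
Final effective stress: σ'_f = 71.301 + 79.3 = 150.6 kPa.
σ'_f = 150.6 > σ'_p = 110 kPa, so the stress path crosses the preconsolidation pressure — recompression up to σ'_p, then virgin compression beyond:
S_c = H/(1+e₀)·[C_r·log₁₀(σ'_p/σ'_0) + C_c·log₁₀(σ'_f/σ'_p)]
    = 4.8/1.87 × [0.027×log₁₀(110/71.301) + 0.27×log₁₀(150.6/110)]
    = 2.5668 × [0.005084 + 0.036837] = 0.1076 m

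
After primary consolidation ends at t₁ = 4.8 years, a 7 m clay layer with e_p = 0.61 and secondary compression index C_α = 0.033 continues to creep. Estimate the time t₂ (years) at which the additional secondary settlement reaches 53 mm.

t₂ ≈ 11.2 years

S_s = C_α·H/(1+e_p)·log₁₀(t₂/t₁) ⇒ log₁₀(t₂/t₁) = S_s·(1+e_p)/(C_α·H).
log₁₀(t₂/t₁) = 0.053 × (1+0.61) / (0.033×7) = 0.3694
t₂ = t₁ × 10^0.3694 = 4.8 × 2.341 = 11.24 years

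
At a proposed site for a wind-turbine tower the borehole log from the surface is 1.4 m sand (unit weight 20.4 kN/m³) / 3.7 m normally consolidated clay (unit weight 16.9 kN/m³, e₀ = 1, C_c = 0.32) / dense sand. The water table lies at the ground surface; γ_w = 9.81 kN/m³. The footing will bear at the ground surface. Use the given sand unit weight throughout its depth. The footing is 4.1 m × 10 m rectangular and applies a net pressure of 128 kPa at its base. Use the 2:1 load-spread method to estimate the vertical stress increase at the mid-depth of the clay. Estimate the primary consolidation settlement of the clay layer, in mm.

Mid-depth of clay below the ground surface: z = 1.4 + 3.7/2 = 3.25 m.
Total vertical stress at mid-clay: σ_v = 20.4×1.4 + 16.9×1.85 = 59.825 kPa.
Pore pressure: u = 9.81×(3.25 − 0) = 31.883 kPa.
Initial effective stress: σ'_0 = σ_v − u = 59.825 − 31.883 = 27.942 kPa.
Stress increase at mid-clay by the 2:1 spreading method:
Δσ = qBL/((B+z)(L+z)) = 128×4.1×10/((4.1+3.25)(10+3.25)) = 53.888 kPa
Final effective stress: σ'_f = σ'_0 + Δσ = 27.942 + 53.888 = 81.83 kPa.
Normally consolidated clay, so the full stress increment lies on the virgin compression line:
S_c = C_c·H/(1+e₀)·log₁₀(σ'_f/σ'_0) = 0.32×3.7/(1+1)×log₁₀(81.83/27.942)
    = 0.592 × 0.46666 = 0.2763 m

S_c ≈ 276 mm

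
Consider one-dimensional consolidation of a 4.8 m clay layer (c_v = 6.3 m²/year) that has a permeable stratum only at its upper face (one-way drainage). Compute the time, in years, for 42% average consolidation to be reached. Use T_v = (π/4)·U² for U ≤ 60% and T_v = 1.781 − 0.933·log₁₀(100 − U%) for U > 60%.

Drainage path length: H_d = H = 4.8 m (single drainage).
U ≤ 60%: T_v = (π/4)·U² = (π/4)×0.42² = 0.13854.
t = T_v·H_d²/c_v = 0.13854×4.8²/6.3 = 0.5067 years.

t ≈ 0.507 years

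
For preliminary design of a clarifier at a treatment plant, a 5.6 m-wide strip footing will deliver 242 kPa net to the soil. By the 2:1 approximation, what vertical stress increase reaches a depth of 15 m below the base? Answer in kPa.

By the 2:1 method the load spreads at 1 horizontal : 2 vertical, so at depth z the loaded area has grown by z in each plan dimension:
Δσ = qB/(B+z) = 242×5.6/(5.6+15) = 65.786 kPa

Δσ_z ≈ 65.8 kPa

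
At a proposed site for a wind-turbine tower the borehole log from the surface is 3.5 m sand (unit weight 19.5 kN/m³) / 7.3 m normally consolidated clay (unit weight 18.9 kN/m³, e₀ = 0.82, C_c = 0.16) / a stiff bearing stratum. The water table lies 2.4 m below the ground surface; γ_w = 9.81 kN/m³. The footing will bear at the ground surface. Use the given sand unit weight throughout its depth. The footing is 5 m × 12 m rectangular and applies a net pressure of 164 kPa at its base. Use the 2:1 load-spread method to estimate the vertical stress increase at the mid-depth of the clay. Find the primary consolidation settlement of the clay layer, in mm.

S_c ≈ 107 mm

Mid-depth of clay below the ground surface: z = 3.5 + 7.3/2 = 7.15 m.
Total vertical stress at mid-clay: σ_v = 19.5×3.5 + 18.9×3.65 = 137.24 kPa.
Pore pressure: u = 9.81×(7.15 − 2.4) = 46.598 kPa.
Initial effective stress: σ'_0 = σ_v − u = 137.24 − 46.598 = 90.642 kPa.
Stress increase at mid-clay by the 2:1 spreading method:
Δσ = qBL/((B+z)(L+z)) = 164×5×12/((5+7.15)(12+7.15)) = 42.291 kPa
Final effective stress: σ'_f = σ'_0 + Δσ = 90.642 + 42.291 = 132.93 kPa.
Normally consolidated clay, so the full stress increment lies on the virgin compression line:
S_c = C_c·H/(1+e₀)·log₁₀(σ'_f/σ'_0) = 0.16×7.3/(1+0.82)×log₁₀(132.93/90.642)
    = 0.64176 × 0.16629 = 0.1067 m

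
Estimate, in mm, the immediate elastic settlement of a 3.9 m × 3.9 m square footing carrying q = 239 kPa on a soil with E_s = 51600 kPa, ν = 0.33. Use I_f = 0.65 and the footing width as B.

Immediate (elastic) settlement: S_e = q·B·(1−ν²)/E_s · I_f.
S_e = 239 × 3.9 × (1 − 0.33²) / 51600 × 0.65
    = 239 × 3.9 × 0.8911 / 51600 × 0.65
    = 0.01046 m = 10.46 mm

S_e ≈ 10.5 mm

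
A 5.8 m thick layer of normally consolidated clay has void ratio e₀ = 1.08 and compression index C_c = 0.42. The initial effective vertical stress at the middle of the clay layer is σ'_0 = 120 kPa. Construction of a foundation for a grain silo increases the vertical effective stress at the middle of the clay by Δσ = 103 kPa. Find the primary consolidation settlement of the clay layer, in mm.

Final effective stress: σ'_f = σ'_0 + Δσ = 120 + 103 = 223 kPa.
Normally consolidated clay, so the full stress increment lies on the virgin compression line:
S_c = C_c·H/(1+e₀)·log₁₀(σ'_f/σ'_0) = 0.42×5.8/(1+1.08)×log₁₀(223/120)
    = 1.1712 × 0.26912 = 0.3152 m

S_c ≈ 315 mm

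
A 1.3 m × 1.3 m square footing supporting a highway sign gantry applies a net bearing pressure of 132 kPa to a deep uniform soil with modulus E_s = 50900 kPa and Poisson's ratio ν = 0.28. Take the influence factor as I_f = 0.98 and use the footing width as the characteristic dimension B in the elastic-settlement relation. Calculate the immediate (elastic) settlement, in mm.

S_e ≈ 3.04 mm

Immediate (elastic) settlement: S_e = q·B·(1−ν²)/E_s · I_f.
S_e = 132 × 1.3 × (1 − 0.28²) / 50900 × 0.98
    = 132 × 1.3 × 0.9216 / 50900 × 0.98
    = 0.003045 m = 3.045 mm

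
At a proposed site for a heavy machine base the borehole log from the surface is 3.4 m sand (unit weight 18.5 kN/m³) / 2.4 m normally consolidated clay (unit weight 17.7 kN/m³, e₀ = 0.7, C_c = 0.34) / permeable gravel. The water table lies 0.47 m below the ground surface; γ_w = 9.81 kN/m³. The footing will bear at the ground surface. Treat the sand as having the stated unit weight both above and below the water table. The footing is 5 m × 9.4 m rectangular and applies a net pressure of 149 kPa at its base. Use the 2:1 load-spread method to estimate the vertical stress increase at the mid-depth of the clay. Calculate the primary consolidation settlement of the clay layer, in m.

Mid-depth of clay below the ground surface: z = 3.4 + 2.4/2 = 4.6 m.
Total vertical stress at mid-clay: σ_v = 18.5×3.4 + 17.7×1.2 = 84.14 kPa.
Pore pressure: u = 9.81×(4.6 − 0.47) = 40.515 kPa.
Initial effective stress: σ'_0 = σ_v − u = 84.14 − 40.515 = 43.625 kPa.
Stress increase at mid-clay by the 2:1 spreading method:
Δσ = qBL/((B+z)(L+z)) = 149×5×9.4/((5+4.6)(9.4+4.6)) = 52.106 kPa
Final effective stress: σ'_f = σ'_0 + Δσ = 43.625 + 52.106 = 95.731 kPa.
Normally consolidated clay, so the full stress increment lies on the virgin compression line:
S_c = C_c·H/(1+e₀)·log₁₀(σ'_f/σ'_0) = 0.34×2.4/(1+0.7)×log₁₀(95.731/43.625)
    = 0.48 × 0.34132 = 0.1638 m

S_c ≈ 0.164 m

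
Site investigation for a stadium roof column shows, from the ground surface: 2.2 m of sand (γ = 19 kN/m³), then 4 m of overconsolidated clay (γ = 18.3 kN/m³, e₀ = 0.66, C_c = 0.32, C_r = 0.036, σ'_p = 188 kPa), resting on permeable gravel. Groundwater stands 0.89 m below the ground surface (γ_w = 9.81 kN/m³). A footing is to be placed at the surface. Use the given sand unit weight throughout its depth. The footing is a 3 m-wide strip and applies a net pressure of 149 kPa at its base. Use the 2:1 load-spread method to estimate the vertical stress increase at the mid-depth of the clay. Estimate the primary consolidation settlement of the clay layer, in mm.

Mid-depth of clay below the ground surface: z = 2.2 + 4/2 = 4.2 m.
Total vertical stress at mid-clay: σ_v = 19×2.2 + 18.3×2 = 78.4 kPa.
Pore pressure: u = 9.81×(4.2 − 0.89) = 32.471 kPa.
Initial effective stress: σ'_0 = σ_v − u = 78.4 − 32.471 = 45.929 kPa.
Stress increase at mid-clay by the 2:1 spreading method:
Δσ = qB/(B+z) = 149×3/(3+4.2) = 62.083 kPa
Final effective stress: σ'_f = 45.929 + 62.083 = 108.01 kPa.
σ'_f = 108.01 ≤ σ'_p = 188 kPa, so the clay remains overconsolidated and only the recompression index applies:
S_c = C_r·H/(1+e₀)·log₁₀(σ'_f/σ'_0) = 0.036×4/1.66×log₁₀(108.01/45.929)
    = 0.086746 × 0.37138 = 0.03222 m

S_c ≈ 32.2 mm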